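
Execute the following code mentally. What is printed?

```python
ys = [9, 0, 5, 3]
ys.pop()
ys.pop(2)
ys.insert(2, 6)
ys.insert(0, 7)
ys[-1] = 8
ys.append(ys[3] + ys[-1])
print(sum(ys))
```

pop() removes 3 → [9, 0, 5]
pop(2) removes 5 → [9, 0]
insert 6 at 2 → [9, 0, 6]
insert 7 at 0 → [7, 9, 0, 6]
ys[-1] = 8 → [7, 9, 0, 8]
append ys[3]+ys[-1] = 8+8 = 16 → [7, 9, 0, 8, 16]
sum = 40

40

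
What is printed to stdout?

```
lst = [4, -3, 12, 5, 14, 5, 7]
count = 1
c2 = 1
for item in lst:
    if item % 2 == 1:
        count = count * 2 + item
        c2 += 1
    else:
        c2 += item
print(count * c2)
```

1015

item=4: not odd; c2=5
item=-3: odd, count = 1*2+(-3) = -1; c2=6
item=12: not odd; c2=18
item=5: odd, count = (-1)*2+5 = 3; c2=19
item=14: not odd; c2=33
item=5: odd, count = 3*2+5 = 11; c2=34
item=7: odd, count = 11*2+7 = 29; c2=35
count*c2 = 29*35 = 1015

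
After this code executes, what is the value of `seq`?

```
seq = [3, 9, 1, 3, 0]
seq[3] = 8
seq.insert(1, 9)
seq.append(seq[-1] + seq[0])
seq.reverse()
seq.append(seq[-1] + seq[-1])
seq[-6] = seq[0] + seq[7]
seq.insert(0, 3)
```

[3, 3, 0, 9, 1, 9, 9, 3, 6]

seq[3] = 8 → [3, 9, 1, 8, 0]
insert 9 at 1 → [3, 9, 9, 1, 8, 0]
append seq[-1]+seq[0] = 0+3 = 3 → [3, 9, 9, 1, 8, 0, 3]
reverse → [3, 0, 8, 1, 9, 9, 3]
append seq[-1]+seq[-1] = 3+3 = 6 → [3, 0, 8, 1, 9, 9, 3, 6]
seq[-6] = seq[0]+seq[7] = 3+6 = 9 → [3, 0, 9, 1, 9, 9, 3, 6]
insert 3 at 0 → [3, 3, 0, 9, 1, 9, 9, 3, 6]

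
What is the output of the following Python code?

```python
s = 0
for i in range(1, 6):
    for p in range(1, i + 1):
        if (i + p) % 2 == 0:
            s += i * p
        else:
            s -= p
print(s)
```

i=1,p=1: even sum, s = 0+1 = 1
i=2,p=1: odd sum, s = 1-1 = 0
i=2,p=2: even sum, s = 0+4 = 4
i=3,p=1: even sum, s = 4+3 = 7
i=3,p=2: odd sum, s = 7-2 = 5
i=3,p=3: even sum, s = 5+9 = 14
i=4,p=1: odd sum, s = 14-1 = 13
i=4,p=2: even sum, s = 13+8 = 21
i=4,p=3: odd sum, s = 21-3 = 18
i=4,p=4: even sum, s = 18+16 = 34
i=5,p=1: even sum, s = 34+5 = 39
i=5,p=2: odd sum, s = 39-2 = 37
i=5,p=3: even sum, s = 37+15 = 52
i=5,p=4: odd sum, s = 52-4 = 48
i=5,p=5: even sum, s = 48+25 = 73

73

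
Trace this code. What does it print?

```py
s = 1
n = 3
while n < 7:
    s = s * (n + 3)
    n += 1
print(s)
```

3024

n=3: s = 1*6 = 6
n=4: s = 6*7 = 42
n=5: s = 42*8 = 336
n=6: s = 336*9 = 3024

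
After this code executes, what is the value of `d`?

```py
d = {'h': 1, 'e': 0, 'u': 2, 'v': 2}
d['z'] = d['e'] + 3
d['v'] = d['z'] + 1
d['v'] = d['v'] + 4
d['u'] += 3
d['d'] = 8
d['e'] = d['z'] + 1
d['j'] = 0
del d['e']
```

{'h': 1, 'u': 5, 'v': 8, 'z': 3, 'd': 8, 'j': 0}

d['z'] = d['e']+3 = 3 → {'h': 1, 'e': 0, 'u': 2, 'v': 2, 'z': 3}
d['v'] = d['z']+1 = 4 → {'h': 1, 'e': 0, 'u': 2, 'v': 4, 'z': 3}
d['v'] = d['v']+4 = 8 → {'h': 1, 'e': 0, 'u': 2, 'v': 8, 'z': 3}
d['u'] = 2+3 = 5 → {'h': 1, 'e': 0, 'u': 5, 'v': 8, 'z': 3}
d['d'] = 8 → {'h': 1, 'e': 0, 'u': 5, 'v': 8, 'z': 3, 'd': 8}
d['e'] = d['z']+1 = 4 → {'h': 1, 'e': 4, 'u': 5, 'v': 8, 'z': 3, 'd': 8}
d['j'] = 0 → {'h': 1, 'e': 4, 'u': 5, 'v': 8, 'z': 3, 'd': 8, 'j': 0}
del 'e' → {'h': 1, 'u': 5, 'v': 8, 'z': 3, 'd': 8, 'j': 0}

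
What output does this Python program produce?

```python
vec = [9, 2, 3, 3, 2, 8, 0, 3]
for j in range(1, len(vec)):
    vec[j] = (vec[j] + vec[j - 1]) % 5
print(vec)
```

j=1: vec[1] = (2+9)%5 = 1 → [9, 1, 3, 3, 2, 8, 0, 3]
j=2: vec[2] = (3+1)%5 = 4 → [9, 1, 4, 3, 2, 8, 0, 3]
j=3: vec[3] = (3+4)%5 = 2 → [9, 1, 4, 2, 2, 8, 0, 3]
j=4: vec[4] = (2+2)%5 = 4 → [9, 1, 4, 2, 4, 8, 0, 3]
j=5: vec[5] = (8+4)%5 = 2 → [9, 1, 4, 2, 4, 2, 0, 3]
j=6: vec[6] = (0+2)%5 = 2 → [9, 1, 4, 2, 4, 2, 2, 3]
j=7: vec[7] = (3+2)%5 = 0 → [9, 1, 4, 2, 4, 2, 2, 0]

[9, 1, 4, 2, 4, 2, 2, 0]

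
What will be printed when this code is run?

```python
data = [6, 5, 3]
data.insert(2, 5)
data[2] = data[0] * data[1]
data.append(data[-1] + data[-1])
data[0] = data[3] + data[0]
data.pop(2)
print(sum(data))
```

insert 5 at 2 → [6, 5, 5, 3]
data[2] = data[0]*data[1] = 6*5 = 30 → [6, 5, 30, 3]
append data[-1]+data[-1] = 3+3 = 6 → [6, 5, 30, 3, 6]
data[0] = data[3]+data[0] = 3+6 = 9 → [9, 5, 30, 3, 6]
pop(2) removes 30 → [9, 5, 3, 6]
sum = 23

23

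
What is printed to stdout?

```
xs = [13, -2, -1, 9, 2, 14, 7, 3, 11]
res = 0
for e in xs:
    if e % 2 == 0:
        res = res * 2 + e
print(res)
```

e=13: not even
e=-2: even, res = 0*2+(-2) = -2
e=-1: not even
e=9: not even
e=2: even, res = (-2)*2+2 = -2
e=14: even, res = (-2)*2+14 = 10
e=7: not even
e=3: not even
e=11: not even

10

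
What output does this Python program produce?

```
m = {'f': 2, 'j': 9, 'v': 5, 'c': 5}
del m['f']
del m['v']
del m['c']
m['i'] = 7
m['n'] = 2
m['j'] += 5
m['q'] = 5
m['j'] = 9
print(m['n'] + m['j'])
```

del 'f' → {'j': 9, 'v': 5, 'c': 5}
del 'v' → {'j': 9, 'c': 5}
del 'c' → {'j': 9}
m['i'] = 7 → {'j': 9, 'i': 7}
m['n'] = 2 → {'j': 9, 'i': 7, 'n': 2}
m['j'] = 9+5 = 14 → {'j': 14, 'i': 7, 'n': 2}
m['q'] = 5 → {'j': 14, 'i': 7, 'n': 2, 'q': 5}
m['j'] = 9 → {'j': 9, 'i': 7, 'n': 2, 'q': 5}
m['n']+m['j'] = 2+9 = 11

11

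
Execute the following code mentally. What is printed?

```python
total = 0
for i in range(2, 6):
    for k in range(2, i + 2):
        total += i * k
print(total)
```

193

i=2,k=2: total = 0+4 = 4
i=2,k=3: total = 4+6 = 10
i=3,k=2: total = 10+6 = 16
i=3,k=3: total = 16+9 = 25
i=3,k=4: total = 25+12 = 37
i=4,k=2: total = 37+8 = 45
i=4,k=3: total = 45+12 = 57
i=4,k=4: total = 57+16 = 73
i=4,k=5: total = 73+20 = 93
i=5,k=2: total = 93+10 = 103
i=5,k=3: total = 103+15 = 118
i=5,k=4: total = 118+20 = 138
i=5,k=5: total = 138+25 = 163
i=5,k=6: total = 163+30 = 193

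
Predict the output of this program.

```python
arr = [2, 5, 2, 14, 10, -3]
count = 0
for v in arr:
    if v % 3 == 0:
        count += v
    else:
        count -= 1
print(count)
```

-8

v=2: not %3==0, count = 0-1 = -1
v=5: not %3==0, count = (-1)-1 = -2
v=2: not %3==0, count = (-2)-1 = -3
v=14: not %3==0, count = (-3)-1 = -4
v=10: not %3==0, count = (-4)-1 = -5
v=-3: %3==0, count = (-5)+(-3) = -8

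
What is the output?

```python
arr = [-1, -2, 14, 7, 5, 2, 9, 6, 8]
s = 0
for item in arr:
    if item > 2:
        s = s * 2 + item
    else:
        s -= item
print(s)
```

item=-1: not >2, s = 0-(-1) = 1
item=-2: not >2, s = 1-(-2) = 3
item=14: >2, s = 3*2+14 = 20
item=7: >2, s = 20*2+7 = 47
item=5: >2, s = 47*2+5 = 99
item=2: not >2, s = 99-2 = 97
item=9: >2, s = 97*2+9 = 203
item=6: >2, s = 203*2+6 = 412
item=8: >2, s = 412*2+8 = 832

832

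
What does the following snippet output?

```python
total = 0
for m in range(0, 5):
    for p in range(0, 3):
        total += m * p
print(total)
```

30

m=0,p=0: total = 0+0 = 0
m=0,p=1: total = 0+0 = 0
m=0,p=2: total = 0+0 = 0
m=1,p=0: total = 0+0 = 0
m=1,p=1: total = 0+1 = 1
m=1,p=2: total = 1+2 = 3
m=2,p=0: total = 3+0 = 3
m=2,p=1: total = 3+2 = 5
m=2,p=2: total = 5+4 = 9
m=3,p=0: total = 9+0 = 9
m=3,p=1: total = 9+3 = 12
m=3,p=2: total = 12+6 = 18
m=4,p=0: total = 18+0 = 18
m=4,p=1: total = 18+4 = 22
m=4,p=2: total = 22+8 = 30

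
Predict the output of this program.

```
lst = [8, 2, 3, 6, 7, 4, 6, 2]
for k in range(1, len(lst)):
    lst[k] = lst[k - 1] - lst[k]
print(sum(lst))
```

-52

k=1: lst[1] = 8-2 = 6 → [8, 6, 3, 6, 7, 4, 6, 2]
k=2: lst[2] = 6-3 = 3 → [8, 6, 3, 6, 7, 4, 6, 2]
k=3: lst[3] = 3-6 = -3 → [8, 6, 3, -3, 7, 4, 6, 2]
k=4: lst[4] = (-3)-7 = -10 → [8, 6, 3, -3, -10, 4, 6, 2]
k=5: lst[5] = (-10)-4 = -14 → [8, 6, 3, -3, -10, -14, 6, 2]
k=6: lst[6] = (-14)-6 = -20 → [8, 6, 3, -3, -10, -14, -20, 2]
k=7: lst[7] = (-20)-2 = -22 → [8, 6, 3, -3, -10, -14, -20, -22]
sum = -52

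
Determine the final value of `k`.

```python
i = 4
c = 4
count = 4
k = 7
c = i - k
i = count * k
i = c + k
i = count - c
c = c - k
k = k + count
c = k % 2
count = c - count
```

11

c = 4-7 = -3
i = 4*7 = 28
i = (-3)+7 = 4
i = 4-(-3) = 7
c = (-3)-7 = -10
k = 7+4 = 11
c = 11%2 = 1
count = 1-4 = -3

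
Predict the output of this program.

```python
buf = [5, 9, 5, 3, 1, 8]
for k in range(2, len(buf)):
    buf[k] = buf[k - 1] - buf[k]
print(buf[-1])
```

k=2: buf[2] = 9-5 = 4 → [5, 9, 4, 3, 1, 8]
k=3: buf[3] = 4-3 = 1 → [5, 9, 4, 1, 1, 8]
k=4: buf[4] = 1-1 = 0 → [5, 9, 4, 1, 0, 8]
k=5: buf[5] = 0-8 = -8 → [5, 9, 4, 1, 0, -8]

-8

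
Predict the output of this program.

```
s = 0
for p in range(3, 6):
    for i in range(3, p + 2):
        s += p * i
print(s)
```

159

p=3,i=3: s = 0+9 = 9
p=3,i=4: s = 9+12 = 21
p=4,i=3: s = 21+12 = 33
p=4,i=4: s = 33+16 = 49
p=4,i=5: s = 49+20 = 69
p=5,i=3: s = 69+15 = 84
p=5,i=4: s = 84+20 = 104
p=5,i=5: s = 104+25 = 129
p=5,i=6: s = 129+30 = 159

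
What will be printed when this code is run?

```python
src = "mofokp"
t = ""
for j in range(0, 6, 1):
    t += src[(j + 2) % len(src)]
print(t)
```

j=0: add src[2]='f' → 'f'
j=1: add src[3]='o' → 'fo'
j=2: add src[4]='k' → 'fok'
j=3: add src[5]='p' → 'fokp'
j=4: add src[0]='m' → 'fokpm'
j=5: add src[1]='o' → 'fokpmo'

fokpmo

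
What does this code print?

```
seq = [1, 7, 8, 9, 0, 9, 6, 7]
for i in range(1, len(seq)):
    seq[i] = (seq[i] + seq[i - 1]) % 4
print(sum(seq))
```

i=1: seq[1] = (7+1)%4 = 0 → [1, 0, 8, 9, 0, 9, 6, 7]
i=2: seq[2] = (8+0)%4 = 0 → [1, 0, 0, 9, 0, 9, 6, 7]
i=3: seq[3] = (9+0)%4 = 1 → [1, 0, 0, 1, 0, 9, 6, 7]
i=4: seq[4] = (0+1)%4 = 1 → [1, 0, 0, 1, 1, 9, 6, 7]
i=5: seq[5] = (9+1)%4 = 2 → [1, 0, 0, 1, 1, 2, 6, 7]
i=6: seq[6] = (6+2)%4 = 0 → [1, 0, 0, 1, 1, 2, 0, 7]
i=7: seq[7] = (7+0)%4 = 3 → [1, 0, 0, 1, 1, 2, 0, 3]
sum = 8

8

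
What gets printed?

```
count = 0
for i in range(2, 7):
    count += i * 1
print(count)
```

20

i=2: count = 0+2*1 = 2
i=3: count = 2+3*1 = 5
i=4: count = 5+4*1 = 9
i=5: count = 9+5*1 = 14
i=6: count = 14+6*1 = 20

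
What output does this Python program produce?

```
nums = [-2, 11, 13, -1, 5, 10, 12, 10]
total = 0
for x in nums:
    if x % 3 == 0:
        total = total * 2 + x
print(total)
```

x=-2: not %3==0
x=11: not %3==0
x=13: not %3==0
x=-1: not %3==0
x=5: not %3==0
x=10: not %3==0
x=12: %3==0, total = 0*2+12 = 12
x=10: not %3==0

12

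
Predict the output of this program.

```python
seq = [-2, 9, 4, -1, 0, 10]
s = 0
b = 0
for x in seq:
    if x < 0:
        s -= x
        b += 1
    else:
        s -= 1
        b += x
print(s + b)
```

x=-2: <0, s = 0-(-2) = 2; b=1
x=9: not <0, s = 2-1 = 1; b=10
x=4: not <0, s = 1-1 = 0; b=14
x=-1: <0, s = 0-(-1) = 1; b=15
x=0: not <0, s = 1-1 = 0; b=15
x=10: not <0, s = 0-1 = -1; b=25
s+b = (-1)+25 = 24

24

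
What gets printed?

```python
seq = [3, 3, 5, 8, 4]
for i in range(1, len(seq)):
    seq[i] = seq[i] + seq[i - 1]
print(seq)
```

[3, 6, 11, 19, 23]

i=1: seq[1] = 3+3 = 6 → [3, 6, 5, 8, 4]
i=2: seq[2] = 5+6 = 11 → [3, 6, 11, 8, 4]
i=3: seq[3] = 8+11 = 19 → [3, 6, 11, 19, 4]
i=4: seq[4] = 4+19 = 23 → [3, 6, 11, 19, 23]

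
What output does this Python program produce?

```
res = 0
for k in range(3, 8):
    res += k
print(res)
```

k=3: res = 0+3 = 3
k=4: res = 3+4 = 7
k=5: res = 7+5 = 12
k=6: res = 12+6 = 18
k=7: res = 18+7 = 25

25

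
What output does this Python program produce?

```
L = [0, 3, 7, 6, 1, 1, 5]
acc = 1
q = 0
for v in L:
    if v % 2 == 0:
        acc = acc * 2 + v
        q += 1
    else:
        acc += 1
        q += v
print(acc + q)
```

36

v=0: even, acc = 1*2+0 = 2; q=1
v=3: not even, acc = 2+1 = 3; q=4
v=7: not even, acc = 3+1 = 4; q=11
v=6: even, acc = 4*2+6 = 14; q=12
v=1: not even, acc = 14+1 = 15; q=13
v=1: not even, acc = 15+1 = 16; q=14
v=5: not even, acc = 16+1 = 17; q=19
acc+q = 17+19 = 36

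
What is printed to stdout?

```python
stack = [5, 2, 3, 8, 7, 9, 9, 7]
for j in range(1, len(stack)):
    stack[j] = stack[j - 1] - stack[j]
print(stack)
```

j=1: stack[1] = 5-2 = 3 → [5, 3, 3, 8, 7, 9, 9, 7]
j=2: stack[2] = 3-3 = 0 → [5, 3, 0, 8, 7, 9, 9, 7]
j=3: stack[3] = 0-8 = -8 → [5, 3, 0, -8, 7, 9, 9, 7]
j=4: stack[4] = (-8)-7 = -15 → [5, 3, 0, -8, -15, 9, 9, 7]
j=5: stack[5] = (-15)-9 = -24 → [5, 3, 0, -8, -15, -24, 9, 7]
j=6: stack[6] = (-24)-9 = -33 → [5, 3, 0, -8, -15, -24, -33, 7]
j=7: stack[7] = (-33)-7 = -40 → [5, 3, 0, -8, -15, -24, -33, -40]

[5, 3, 0, -8, -15, -24, -33, -40]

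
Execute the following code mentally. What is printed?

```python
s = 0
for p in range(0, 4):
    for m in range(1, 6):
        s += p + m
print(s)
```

90

p=0,m=1: s = 0+1 = 1
p=0,m=2: s = 1+2 = 3
p=0,m=3: s = 3+3 = 6
p=0,m=4: s = 6+4 = 10
p=0,m=5: s = 10+5 = 15
p=1,m=1: s = 15+2 = 17
p=1,m=2: s = 17+3 = 20
p=1,m=3: s = 20+4 = 24
p=1,m=4: s = 24+5 = 29
p=1,m=5: s = 29+6 = 35
p=2,m=1: s = 35+3 = 38
p=2,m=2: s = 38+4 = 42
p=2,m=3: s = 42+5 = 47
p=2,m=4: s = 47+6 = 53
p=2,m=5: s = 53+7 = 60
p=3,m=1: s = 60+4 = 64
p=3,m=2: s = 64+5 = 69
p=3,m=3: s = 69+6 = 75
p=3,m=4: s = 75+7 = 82
p=3,m=5: s = 82+8 = 90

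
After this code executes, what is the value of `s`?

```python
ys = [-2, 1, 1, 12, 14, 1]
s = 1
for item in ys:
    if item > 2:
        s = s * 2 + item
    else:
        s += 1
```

item=-2: not >2, s = 1+1 = 2
item=1: not >2, s = 2+1 = 3
item=1: not >2, s = 3+1 = 4
item=12: >2, s = 4*2+12 = 20
item=14: >2, s = 20*2+14 = 54
item=1: not >2, s = 54+1 = 55

55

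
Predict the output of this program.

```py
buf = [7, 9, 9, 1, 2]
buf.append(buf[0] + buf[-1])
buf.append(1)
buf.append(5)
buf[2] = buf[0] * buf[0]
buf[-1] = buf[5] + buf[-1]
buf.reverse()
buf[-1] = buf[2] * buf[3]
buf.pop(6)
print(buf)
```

[14, 1, 9, 2, 1, 49, 18]

append buf[0]+buf[-1] = 7+2 = 9 → [7, 9, 9, 1, 2, 9]
append 1 → [7, 9, 9, 1, 2, 9, 1]
append 5 → [7, 9, 9, 1, 2, 9, 1, 5]
buf[2] = buf[0]*buf[0] = 7*7 = 49 → [7, 9, 49, 1, 2, 9, 1, 5]
buf[-1] = buf[5]+buf[-1] = 9+5 = 14 → [7, 9, 49, 1, 2, 9, 1, 14]
reverse → [14, 1, 9, 2, 1, 49, 9, 7]
buf[-1] = buf[2]*buf[3] = 9*2 = 18 → [14, 1, 9, 2, 1, 49, 9, 18]
pop(6) removes 9 → [14, 1, 9, 2, 1, 49, 18]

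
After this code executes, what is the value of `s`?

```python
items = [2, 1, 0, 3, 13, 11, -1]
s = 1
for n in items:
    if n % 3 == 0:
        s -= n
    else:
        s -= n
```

-28

n=2: not %3==0, s = 1-2 = -1
n=1: not %3==0, s = (-1)-1 = -2
n=0: %3==0, s = (-2)-0 = -2
n=3: %3==0, s = (-2)-3 = -5
n=13: not %3==0, s = (-5)-13 = -18
n=11: not %3==0, s = (-18)-11 = -29
n=-1: not %3==0, s = (-29)-(-1) = -28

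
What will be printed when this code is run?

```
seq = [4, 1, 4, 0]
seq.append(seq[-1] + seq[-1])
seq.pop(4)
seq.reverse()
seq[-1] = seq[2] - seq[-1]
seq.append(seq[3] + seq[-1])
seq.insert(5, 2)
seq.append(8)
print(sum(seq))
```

append seq[-1]+seq[-1] = 0+0 = 0 → [4, 1, 4, 0, 0]
pop(4) removes 0 → [4, 1, 4, 0]
reverse → [0, 4, 1, 4]
seq[-1] = seq[2]-seq[-1] = 1-4 = -3 → [0, 4, 1, -3]
append seq[3]+seq[-1] = (-3)+(-3) = -6 → [0, 4, 1, -3, -6]
insert 2 at 5 → [0, 4, 1, -3, -6, 2]
append 8 → [0, 4, 1, -3, -6, 2, 8]
sum = 6

6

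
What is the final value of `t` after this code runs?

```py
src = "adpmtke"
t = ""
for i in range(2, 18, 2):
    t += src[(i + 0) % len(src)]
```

i=2: add src[2]='p' → 'p'
i=4: add src[4]='t' → 'pt'
i=6: add src[6]='e' → 'pte'
i=8: add src[1]='d' → 'pted'
i=10: add src[3]='m' → 'ptedm'
i=12: add src[5]='k' → 'ptedmk'
i=14: add src[0]='a' → 'ptedmka'
i=16: add src[2]='p' → 'ptedmkap'

'ptedmkap'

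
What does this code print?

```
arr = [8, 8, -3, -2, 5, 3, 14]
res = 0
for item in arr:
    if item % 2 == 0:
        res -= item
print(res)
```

item=8: even, res = 0-8 = -8
item=8: even, res = (-8)-8 = -16
item=-3: not even
item=-2: even, res = (-16)-(-2) = -14
item=5: not even
item=3: not even
item=14: even, res = (-14)-14 = -28

-28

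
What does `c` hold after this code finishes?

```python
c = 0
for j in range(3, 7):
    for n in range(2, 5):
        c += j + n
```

j=3,n=2: c = 0+5 = 5
j=3,n=3: c = 5+6 = 11
j=3,n=4: c = 11+7 = 18
j=4,n=2: c = 18+6 = 24
j=4,n=3: c = 24+7 = 31
j=4,n=4: c = 31+8 = 39
j=5,n=2: c = 39+7 = 46
j=5,n=3: c = 46+8 = 54
j=5,n=4: c = 54+9 = 63
j=6,n=2: c = 63+8 = 71
j=6,n=3: c = 71+9 = 80
j=6,n=4: c = 80+10 = 90

90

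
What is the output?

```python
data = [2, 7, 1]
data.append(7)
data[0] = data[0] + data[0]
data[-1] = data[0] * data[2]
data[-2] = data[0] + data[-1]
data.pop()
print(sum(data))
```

19

append 7 → [2, 7, 1, 7]
data[0] = data[0]+data[0] = 2+2 = 4 → [4, 7, 1, 7]
data[-1] = data[0]*data[2] = 4*1 = 4 → [4, 7, 1, 4]
data[-2] = data[0]+data[-1] = 4+4 = 8 → [4, 7, 8, 4]
pop() removes 4 → [4, 7, 8]
sum = 19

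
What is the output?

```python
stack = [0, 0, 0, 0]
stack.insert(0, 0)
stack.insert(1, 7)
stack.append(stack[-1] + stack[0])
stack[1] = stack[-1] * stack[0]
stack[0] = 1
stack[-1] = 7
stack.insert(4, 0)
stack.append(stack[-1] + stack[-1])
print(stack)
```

insert 0 at 0 → [0, 0, 0, 0, 0]
insert 7 at 1 → [0, 7, 0, 0, 0, 0]
append stack[-1]+stack[0] = 0+0 = 0 → [0, 7, 0, 0, 0, 0, 0]
stack[1] = stack[-1]*stack[0] = 0*0 = 0 → [0, 0, 0, 0, 0, 0, 0]
stack[0] = 1 → [1, 0, 0, 0, 0, 0, 0]
stack[-1] = 7 → [1, 0, 0, 0, 0, 0, 7]
insert 0 at 4 → [1, 0, 0, 0, 0, 0, 0, 7]
append stack[-1]+stack[-1] = 7+7 = 14 → [1, 0, 0, 0, 0, 0, 0, 7, 14]

[1, 0, 0, 0, 0, 0, 0, 7, 14]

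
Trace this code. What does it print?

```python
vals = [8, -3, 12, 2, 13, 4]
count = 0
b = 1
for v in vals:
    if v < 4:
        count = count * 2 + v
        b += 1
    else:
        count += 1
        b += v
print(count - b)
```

-36

v=8: not <4, count = 0+1 = 1; b=9
v=-3: <4, count = 1*2+(-3) = -1; b=10
v=12: not <4, count = (-1)+1 = 0; b=22
v=2: <4, count = 0*2+2 = 2; b=23
v=13: not <4, count = 2+1 = 3; b=36
v=4: not <4, count = 3+1 = 4; b=40
count-b = 4-40 = -36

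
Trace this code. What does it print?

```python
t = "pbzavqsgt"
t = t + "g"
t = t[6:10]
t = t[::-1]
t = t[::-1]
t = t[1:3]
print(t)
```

gt

+ 'g' → 'pbzavqsgtg'
slice [6:10] → 'sgtg'
reverse → 'gtgs'
reverse → 'sgtg'
slice [1:3] → 'gt'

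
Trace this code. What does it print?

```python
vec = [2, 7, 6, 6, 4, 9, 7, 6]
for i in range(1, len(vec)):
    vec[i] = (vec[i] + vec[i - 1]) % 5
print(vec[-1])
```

2

i=1: vec[1] = (7+2)%5 = 4 → [2, 4, 6, 6, 4, 9, 7, 6]
i=2: vec[2] = (6+4)%5 = 0 → [2, 4, 0, 6, 4, 9, 7, 6]
i=3: vec[3] = (6+0)%5 = 1 → [2, 4, 0, 1, 4, 9, 7, 6]
i=4: vec[4] = (4+1)%5 = 0 → [2, 4, 0, 1, 0, 9, 7, 6]
i=5: vec[5] = (9+0)%5 = 4 → [2, 4, 0, 1, 0, 4, 7, 6]
i=6: vec[6] = (7+4)%5 = 1 → [2, 4, 0, 1, 0, 4, 1, 6]
i=7: vec[7] = (6+1)%5 = 2 → [2, 4, 0, 1, 0, 4, 1, 2]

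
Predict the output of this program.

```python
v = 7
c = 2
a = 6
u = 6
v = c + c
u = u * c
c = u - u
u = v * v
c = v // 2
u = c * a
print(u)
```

v = 2+2 = 4
u = 6*2 = 12
c = 12-12 = 0
u = 4*4 = 16
c = 4//2 = 2
u = 2*6 = 12

12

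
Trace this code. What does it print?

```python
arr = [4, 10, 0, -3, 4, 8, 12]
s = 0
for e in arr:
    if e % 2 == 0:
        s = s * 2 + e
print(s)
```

e=4: even, s = 0*2+4 = 4
e=10: even, s = 4*2+10 = 18
e=0: even, s = 18*2+0 = 36
e=-3: not even
e=4: even, s = 36*2+4 = 76
e=8: even, s = 76*2+8 = 160
e=12: even, s = 160*2+12 = 332

332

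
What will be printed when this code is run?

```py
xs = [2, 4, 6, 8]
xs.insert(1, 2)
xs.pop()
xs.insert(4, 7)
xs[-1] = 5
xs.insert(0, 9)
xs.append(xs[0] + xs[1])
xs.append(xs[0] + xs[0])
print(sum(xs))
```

57

insert 2 at 1 → [2, 2, 4, 6, 8]
pop() removes 8 → [2, 2, 4, 6]
insert 7 at 4 → [2, 2, 4, 6, 7]
xs[-1] = 5 → [2, 2, 4, 6, 5]
insert 9 at 0 → [9, 2, 2, 4, 6, 5]
append xs[0]+xs[1] = 9+2 = 11 → [9, 2, 2, 4, 6, 5, 11]
append xs[0]+xs[0] = 9+9 = 18 → [9, 2, 2, 4, 6, 5, 11, 18]
sum = 57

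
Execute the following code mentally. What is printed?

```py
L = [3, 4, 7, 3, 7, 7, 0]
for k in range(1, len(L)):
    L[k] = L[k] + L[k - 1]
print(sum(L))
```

k=1: L[1] = 4+3 = 7 → [3, 7, 7, 3, 7, 7, 0]
k=2: L[2] = 7+7 = 14 → [3, 7, 14, 3, 7, 7, 0]
k=3: L[3] = 3+14 = 17 → [3, 7, 14, 17, 7, 7, 0]
k=4: L[4] = 7+17 = 24 → [3, 7, 14, 17, 24, 7, 0]
k=5: L[5] = 7+24 = 31 → [3, 7, 14, 17, 24, 31, 0]
k=6: L[6] = 0+31 = 31 → [3, 7, 14, 17, 24, 31, 31]
sum = 127

127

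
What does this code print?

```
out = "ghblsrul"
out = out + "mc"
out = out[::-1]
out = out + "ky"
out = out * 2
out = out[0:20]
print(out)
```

+ 'mc' → 'ghblsrulmc'
reverse → 'cmlurslbhg'
+ 'ky' → 'cmlurslbhgky'
repeat ×2 → 'cmlurslbhgkycmlurslbhgky'
slice [0:20] → 'cmlurslbhgkycmlurslb'

cmlurslbhgkycmlurslb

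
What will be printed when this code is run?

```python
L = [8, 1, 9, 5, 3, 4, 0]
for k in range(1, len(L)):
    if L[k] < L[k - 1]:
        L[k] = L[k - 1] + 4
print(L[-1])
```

32

k=1: 1<8, L[1] = 8+4 = 12 → [8, 12, 9, 5, 3, 4, 0]
k=2: 9<12, L[2] = 12+4 = 16 → [8, 12, 16, 5, 3, 4, 0]
k=3: 5<16, L[3] = 16+4 = 20 → [8, 12, 16, 20, 3, 4, 0]
k=4: 3<20, L[4] = 20+4 = 24 → [8, 12, 16, 20, 24, 4, 0]
k=5: 4<24, L[5] = 24+4 = 28 → [8, 12, 16, 20, 24, 28, 0]
k=6: 0<28, L[6] = 28+4 = 32 → [8, 12, 16, 20, 24, 28, 32]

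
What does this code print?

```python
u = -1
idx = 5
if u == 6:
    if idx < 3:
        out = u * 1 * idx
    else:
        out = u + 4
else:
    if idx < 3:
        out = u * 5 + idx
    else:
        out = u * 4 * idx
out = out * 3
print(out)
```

-60

u=-1, idx=5
u == 6 is False; idx < 3 is False
→ out = u * 4 * idx = -20
out = (-20)*3 = -60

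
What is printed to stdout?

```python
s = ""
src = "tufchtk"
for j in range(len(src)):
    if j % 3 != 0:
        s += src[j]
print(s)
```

j=0: skip
j=1: add 'u' → 'u'
j=2: add 'f' → 'uf'
j=3: skip
j=4: add 'h' → 'ufh'
j=5: add 't' → 'ufht'
j=6: skip

ufht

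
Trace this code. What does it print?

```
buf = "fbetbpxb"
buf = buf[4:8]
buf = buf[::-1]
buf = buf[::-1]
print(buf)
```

slice [4:8] → 'bpxb'
reverse → 'bxpb'
reverse → 'bpxb'

bpxb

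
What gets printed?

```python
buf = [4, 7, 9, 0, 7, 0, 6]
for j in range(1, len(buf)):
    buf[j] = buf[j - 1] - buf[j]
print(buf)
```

j=1: buf[1] = 4-7 = -3 → [4, -3, 9, 0, 7, 0, 6]
j=2: buf[2] = (-3)-9 = -12 → [4, -3, -12, 0, 7, 0, 6]
j=3: buf[3] = (-12)-0 = -12 → [4, -3, -12, -12, 7, 0, 6]
j=4: buf[4] = (-12)-7 = -19 → [4, -3, -12, -12, -19, 0, 6]
j=5: buf[5] = (-19)-0 = -19 → [4, -3, -12, -12, -19, -19, 6]
j=6: buf[6] = (-19)-6 = -25 → [4, -3, -12, -12, -19, -19, -25]

[4, -3, -12, -12, -19, -19, -25]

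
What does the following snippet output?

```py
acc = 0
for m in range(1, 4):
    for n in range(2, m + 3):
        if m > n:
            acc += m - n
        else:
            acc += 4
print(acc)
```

m=1,n=2: not 1>2, acc = 0+4 = 4
m=1,n=3: not 1>3, acc = 4+4 = 8
m=2,n=2: not 2>2, acc = 8+4 = 12
m=2,n=3: not 2>3, acc = 12+4 = 16
m=2,n=4: not 2>4, acc = 16+4 = 20
m=3,n=2: 3>2, acc = 20+1 = 21
m=3,n=3: not 3>3, acc = 21+4 = 25
m=3,n=4: not 3>4, acc = 25+4 = 29
m=3,n=5: not 3>5, acc = 29+4 = 33

33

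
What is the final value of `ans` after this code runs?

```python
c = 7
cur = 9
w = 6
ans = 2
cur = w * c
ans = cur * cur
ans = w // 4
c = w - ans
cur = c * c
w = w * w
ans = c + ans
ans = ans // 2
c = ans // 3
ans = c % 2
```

1

cur = 6*7 = 42
ans = 42*42 = 1764
ans = 6//4 = 1
c = 6-1 = 5
cur = 5*5 = 25
w = 6*6 = 36
ans = 5+1 = 6
ans = 6//2 = 3
c = 3//3 = 1
ans = 1%2 = 1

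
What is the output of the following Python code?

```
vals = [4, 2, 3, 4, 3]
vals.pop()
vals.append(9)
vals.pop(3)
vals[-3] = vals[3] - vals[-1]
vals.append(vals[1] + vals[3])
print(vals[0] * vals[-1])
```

pop() removes 3 → [4, 2, 3, 4]
append 9 → [4, 2, 3, 4, 9]
pop(3) removes 4 → [4, 2, 3, 9]
vals[-3] = vals[3]-vals[-1] = 9-9 = 0 → [4, 0, 3, 9]
append vals[1]+vals[3] = 0+9 = 9 → [4, 0, 3, 9, 9]
vals[0]*vals[-1] = 4*9 = 36

36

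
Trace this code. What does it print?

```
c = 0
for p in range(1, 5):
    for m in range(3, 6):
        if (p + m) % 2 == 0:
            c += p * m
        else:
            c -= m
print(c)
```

p=1,m=3: even sum, c = 0+3 = 3
p=1,m=4: odd sum, c = 3-4 = -1
p=1,m=5: even sum, c = (-1)+5 = 4
p=2,m=3: odd sum, c = 4-3 = 1
p=2,m=4: even sum, c = 1+8 = 9
p=2,m=5: odd sum, c = 9-5 = 4
p=3,m=3: even sum, c = 4+9 = 13
p=3,m=4: odd sum, c = 13-4 = 9
p=3,m=5: even sum, c = 9+15 = 24
p=4,m=3: odd sum, c = 24-3 = 21
p=4,m=4: even sum, c = 21+16 = 37
p=4,m=5: odd sum, c = 37-5 = 32

32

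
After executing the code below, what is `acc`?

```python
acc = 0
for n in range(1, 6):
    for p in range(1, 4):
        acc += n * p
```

90

n=1,p=1: acc = 0+1 = 1
n=1,p=2: acc = 1+2 = 3
n=1,p=3: acc = 3+3 = 6
n=2,p=1: acc = 6+2 = 8
n=2,p=2: acc = 8+4 = 12
n=2,p=3: acc = 12+6 = 18
n=3,p=1: acc = 18+3 = 21
n=3,p=2: acc = 21+6 = 27
n=3,p=3: acc = 27+9 = 36
n=4,p=1: acc = 36+4 = 40
n=4,p=2: acc = 40+8 = 48
n=4,p=3: acc = 48+12 = 60
n=5,p=1: acc = 60+5 = 65
n=5,p=2: acc = 65+10 = 75
n=5,p=3: acc = 75+15 = 90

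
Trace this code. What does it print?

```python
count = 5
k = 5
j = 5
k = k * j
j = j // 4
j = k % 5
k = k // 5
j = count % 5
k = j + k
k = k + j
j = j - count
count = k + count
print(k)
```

5

k = 5*5 = 25
j = 5//4 = 1
j = 25%5 = 0
k = 25//5 = 5
j = 5%5 = 0
k = 0+5 = 5
k = 5+0 = 5
j = 0-5 = -5
count = 5+5 = 10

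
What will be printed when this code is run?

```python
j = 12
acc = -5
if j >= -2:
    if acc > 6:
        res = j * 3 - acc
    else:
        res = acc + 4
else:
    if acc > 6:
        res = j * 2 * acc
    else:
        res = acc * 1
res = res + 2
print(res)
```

j=12, acc=-5
j >= -2 is True; acc > 6 is False
→ res = acc + 4 = -1
res = (-1)+2 = 1

1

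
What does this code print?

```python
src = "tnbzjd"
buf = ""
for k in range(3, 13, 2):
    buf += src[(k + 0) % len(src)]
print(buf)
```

zdnzd

k=3: add src[3]='z' → 'z'
k=5: add src[5]='d' → 'zd'
k=7: add src[1]='n' → 'zdn'
k=9: add src[3]='z' → 'zdnz'
k=11: add src[5]='d' → 'zdnzd'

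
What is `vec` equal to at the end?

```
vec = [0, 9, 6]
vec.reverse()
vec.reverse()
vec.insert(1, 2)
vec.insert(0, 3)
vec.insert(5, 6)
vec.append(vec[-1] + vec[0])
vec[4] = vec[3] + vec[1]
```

[3, 0, 2, 9, 9, 6, 9]

reverse → [6, 9, 0]
reverse → [0, 9, 6]
insert 2 at 1 → [0, 2, 9, 6]
insert 3 at 0 → [3, 0, 2, 9, 6]
insert 6 at 5 → [3, 0, 2, 9, 6, 6]
append vec[-1]+vec[0] = 6+3 = 9 → [3, 0, 2, 9, 6, 6, 9]
vec[4] = vec[3]+vec[1] = 9+0 = 9 → [3, 0, 2, 9, 9, 6, 9]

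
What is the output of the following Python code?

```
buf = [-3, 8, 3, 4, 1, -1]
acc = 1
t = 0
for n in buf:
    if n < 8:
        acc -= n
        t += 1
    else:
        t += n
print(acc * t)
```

-39

n=-3: <8, acc = 1-(-3) = 4; t=1
n=8: not <8; t=9
n=3: <8, acc = 4-3 = 1; t=10
n=4: <8, acc = 1-4 = -3; t=11
n=1: <8, acc = (-3)-1 = -4; t=12
n=-1: <8, acc = (-4)-(-1) = -3; t=13
acc*t = (-3)*13 = -39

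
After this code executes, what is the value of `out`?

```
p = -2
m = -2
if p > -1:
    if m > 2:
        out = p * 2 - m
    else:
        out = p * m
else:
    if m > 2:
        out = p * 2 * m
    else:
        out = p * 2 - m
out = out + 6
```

p=-2, m=-2
p > -1 is False; m > 2 is False
→ out = p * 2 - m = -2
out = (-2)+6 = 4

4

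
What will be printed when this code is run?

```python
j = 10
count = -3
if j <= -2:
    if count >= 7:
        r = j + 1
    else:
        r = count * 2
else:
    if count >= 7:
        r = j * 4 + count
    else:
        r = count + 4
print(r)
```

j=10, count=-3
j <= -2 is False; count >= 7 is False
→ r = count + 4 = 1

1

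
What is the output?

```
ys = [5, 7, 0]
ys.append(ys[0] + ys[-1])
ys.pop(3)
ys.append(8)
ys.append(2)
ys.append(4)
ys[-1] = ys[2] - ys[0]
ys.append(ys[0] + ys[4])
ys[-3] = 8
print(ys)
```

append ys[0]+ys[-1] = 5+0 = 5 → [5, 7, 0, 5]
pop(3) removes 5 → [5, 7, 0]
append 8 → [5, 7, 0, 8]
append 2 → [5, 7, 0, 8, 2]
append 4 → [5, 7, 0, 8, 2, 4]
ys[-1] = ys[2]-ys[0] = 0-5 = -5 → [5, 7, 0, 8, 2, -5]
append ys[0]+ys[4] = 5+2 = 7 → [5, 7, 0, 8, 2, -5, 7]
ys[-3] = 8 → [5, 7, 0, 8, 8, -5, 7]

[5, 7, 0, 8, 8, -5, 7]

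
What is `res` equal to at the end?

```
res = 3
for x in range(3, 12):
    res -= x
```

-60

x=3: res = 3-3 = 0
x=4: res = 0-4 = -4
x=5: res = (-4)-5 = -9
x=6: res = (-9)-6 = -15
x=7: res = (-15)-7 = -22
x=8: res = (-22)-8 = -30
x=9: res = (-30)-9 = -39
x=10: res = (-39)-10 = -49
x=11: res = (-49)-11 = -60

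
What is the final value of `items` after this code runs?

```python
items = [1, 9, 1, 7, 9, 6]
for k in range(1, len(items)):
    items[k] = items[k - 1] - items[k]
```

k=1: items[1] = 1-9 = -8 → [1, -8, 1, 7, 9, 6]
k=2: items[2] = (-8)-1 = -9 → [1, -8, -9, 7, 9, 6]
k=3: items[3] = (-9)-7 = -16 → [1, -8, -9, -16, 9, 6]
k=4: items[4] = (-16)-9 = -25 → [1, -8, -9, -16, -25, 6]
k=5: items[5] = (-25)-6 = -31 → [1, -8, -9, -16, -25, -31]

[1, -8, -9, -16, -25, -31]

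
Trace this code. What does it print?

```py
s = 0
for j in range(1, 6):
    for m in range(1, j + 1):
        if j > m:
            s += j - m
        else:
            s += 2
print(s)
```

j=1,m=1: not 1>1, s = 0+2 = 2
j=2,m=1: 2>1, s = 2+1 = 3
j=2,m=2: not 2>2, s = 3+2 = 5
j=3,m=1: 3>1, s = 5+2 = 7
j=3,m=2: 3>2, s = 7+1 = 8
j=3,m=3: not 3>3, s = 8+2 = 10
j=4,m=1: 4>1, s = 10+3 = 13
j=4,m=2: 4>2, s = 13+2 = 15
j=4,m=3: 4>3, s = 15+1 = 16
j=4,m=4: not 4>4, s = 16+2 = 18
j=5,m=1: 5>1, s = 18+4 = 22
j=5,m=2: 5>2, s = 22+3 = 25
j=5,m=3: 5>3, s = 25+2 = 27
j=5,m=4: 5>4, s = 27+1 = 28
j=5,m=5: not 5>5, s = 28+2 = 30

30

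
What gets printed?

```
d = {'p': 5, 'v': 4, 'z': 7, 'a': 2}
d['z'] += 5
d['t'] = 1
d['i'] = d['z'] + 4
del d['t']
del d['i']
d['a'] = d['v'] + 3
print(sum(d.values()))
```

d['z'] = 7+5 = 12 → {'p': 5, 'v': 4, 'z': 12, 'a': 2}
d['t'] = 1 → {'p': 5, 'v': 4, 'z': 12, 'a': 2, 't': 1}
d['i'] = d['z']+4 = 16 → {'p': 5, 'v': 4, 'z': 12, 'a': 2, 't': 1, 'i': 16}
del 't' → {'p': 5, 'v': 4, 'z': 12, 'a': 2, 'i': 16}
del 'i' → {'p': 5, 'v': 4, 'z': 12, 'a': 2}
d['a'] = d['v']+3 = 7 → {'p': 5, 'v': 4, 'z': 12, 'a': 7}
sum of values = 28

28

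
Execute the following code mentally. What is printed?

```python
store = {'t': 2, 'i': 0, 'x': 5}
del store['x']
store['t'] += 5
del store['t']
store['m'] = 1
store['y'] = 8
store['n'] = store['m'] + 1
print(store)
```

del 'x' → {'t': 2, 'i': 0}
store['t'] = 2+5 = 7 → {'t': 7, 'i': 0}
del 't' → {'i': 0}
store['m'] = 1 → {'i': 0, 'm': 1}
store['y'] = 8 → {'i': 0, 'm': 1, 'y': 8}
store['n'] = store['m']+1 = 2 → {'i': 0, 'm': 1, 'y': 8, 'n': 2}

{'i': 0, 'm': 1, 'y': 8, 'n': 2}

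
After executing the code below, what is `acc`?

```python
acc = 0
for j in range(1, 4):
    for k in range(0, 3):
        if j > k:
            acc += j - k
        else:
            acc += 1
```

13

j=1,k=0: 1>0, acc = 0+1 = 1
j=1,k=1: not 1>1, acc = 1+1 = 2
j=1,k=2: not 1>2, acc = 2+1 = 3
j=2,k=0: 2>0, acc = 3+2 = 5
j=2,k=1: 2>1, acc = 5+1 = 6
j=2,k=2: not 2>2, acc = 6+1 = 7
j=3,k=0: 3>0, acc = 7+3 = 10
j=3,k=1: 3>1, acc = 10+2 = 12
j=3,k=2: 3>2, acc = 12+1 = 13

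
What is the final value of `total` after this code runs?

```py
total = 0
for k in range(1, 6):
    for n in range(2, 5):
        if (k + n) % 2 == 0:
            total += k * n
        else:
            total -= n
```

k=1,n=2: odd sum, total = 0-2 = -2
k=1,n=3: even sum, total = (-2)+3 = 1
k=1,n=4: odd sum, total = 1-4 = -3
k=2,n=2: even sum, total = (-3)+4 = 1
k=2,n=3: odd sum, total = 1-3 = -2
k=2,n=4: even sum, total = (-2)+8 = 6
k=3,n=2: odd sum, total = 6-2 = 4
k=3,n=3: even sum, total = 4+9 = 13
k=3,n=4: odd sum, total = 13-4 = 9
k=4,n=2: even sum, total = 9+8 = 17
k=4,n=3: odd sum, total = 17-3 = 14
k=4,n=4: even sum, total = 14+16 = 30
k=5,n=2: odd sum, total = 30-2 = 28
k=5,n=3: even sum, total = 28+15 = 43
k=5,n=4: odd sum, total = 43-4 = 39

39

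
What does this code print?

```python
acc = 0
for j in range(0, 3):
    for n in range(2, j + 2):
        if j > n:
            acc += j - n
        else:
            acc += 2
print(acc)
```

6

j=1,n=2: not 1>2, acc = 0+2 = 2
j=2,n=2: not 2>2, acc = 2+2 = 4
j=2,n=3: not 2>3, acc = 4+2 = 6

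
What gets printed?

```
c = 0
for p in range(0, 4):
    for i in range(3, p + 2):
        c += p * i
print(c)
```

p=2,i=3: c = 0+6 = 6
p=3,i=3: c = 6+9 = 15
p=3,i=4: c = 15+12 = 27

27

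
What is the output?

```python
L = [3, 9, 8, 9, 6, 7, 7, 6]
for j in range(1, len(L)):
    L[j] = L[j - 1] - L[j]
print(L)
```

[3, -6, -14, -23, -29, -36, -43, -49]

j=1: L[1] = 3-9 = -6 → [3, -6, 8, 9, 6, 7, 7, 6]
j=2: L[2] = (-6)-8 = -14 → [3, -6, -14, 9, 6, 7, 7, 6]
j=3: L[3] = (-14)-9 = -23 → [3, -6, -14, -23, 6, 7, 7, 6]
j=4: L[4] = (-23)-6 = -29 → [3, -6, -14, -23, -29, 7, 7, 6]
j=5: L[5] = (-29)-7 = -36 → [3, -6, -14, -23, -29, -36, 7, 6]
j=6: L[6] = (-36)-7 = -43 → [3, -6, -14, -23, -29, -36, -43, 6]
j=7: L[7] = (-43)-6 = -49 → [3, -6, -14, -23, -29, -36, -43, -49]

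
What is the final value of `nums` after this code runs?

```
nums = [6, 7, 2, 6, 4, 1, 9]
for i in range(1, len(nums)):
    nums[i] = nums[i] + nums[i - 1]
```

[6, 13, 15, 21, 25, 26, 35]

i=1: nums[1] = 7+6 = 13 → [6, 13, 2, 6, 4, 1, 9]
i=2: nums[2] = 2+13 = 15 → [6, 13, 15, 6, 4, 1, 9]
i=3: nums[3] = 6+15 = 21 → [6, 13, 15, 21, 4, 1, 9]
i=4: nums[4] = 4+21 = 25 → [6, 13, 15, 21, 25, 1, 9]
i=5: nums[5] = 1+25 = 26 → [6, 13, 15, 21, 25, 26, 9]
i=6: nums[6] = 9+26 = 35 → [6, 13, 15, 21, 25, 26, 35]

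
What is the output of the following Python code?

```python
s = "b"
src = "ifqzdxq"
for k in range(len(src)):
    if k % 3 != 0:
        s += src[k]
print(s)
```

bfqdx

k=0: skip
k=1: add 'f' → 'bf'
k=2: add 'q' → 'bfq'
k=3: skip
k=4: add 'd' → 'bfqd'
k=5: add 'x' → 'bfqdx'
k=6: skip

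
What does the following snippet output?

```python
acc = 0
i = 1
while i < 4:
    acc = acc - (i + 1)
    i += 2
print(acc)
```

-6

i=1: acc = 0-2 = -2
i=3: acc = (-2)-4 = -6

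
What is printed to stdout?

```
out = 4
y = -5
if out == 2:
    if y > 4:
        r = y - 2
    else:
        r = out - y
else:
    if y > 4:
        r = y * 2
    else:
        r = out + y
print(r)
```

out=4, y=-5
out == 2 is False; y > 4 is False
→ r = out + y = -1

-1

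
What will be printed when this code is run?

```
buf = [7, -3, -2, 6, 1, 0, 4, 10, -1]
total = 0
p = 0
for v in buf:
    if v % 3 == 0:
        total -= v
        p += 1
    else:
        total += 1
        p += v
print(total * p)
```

66

v=7: not %3==0, total = 0+1 = 1; p=7
v=-3: %3==0, total = 1-(-3) = 4; p=8
v=-2: not %3==0, total = 4+1 = 5; p=6
v=6: %3==0, total = 5-6 = -1; p=7
v=1: not %3==0, total = (-1)+1 = 0; p=8
v=0: %3==0, total = 0-0 = 0; p=9
v=4: not %3==0, total = 0+1 = 1; p=13
v=10: not %3==0, total = 1+1 = 2; p=23
v=-1: not %3==0, total = 2+1 = 3; p=22
total*p = 3*22 = 66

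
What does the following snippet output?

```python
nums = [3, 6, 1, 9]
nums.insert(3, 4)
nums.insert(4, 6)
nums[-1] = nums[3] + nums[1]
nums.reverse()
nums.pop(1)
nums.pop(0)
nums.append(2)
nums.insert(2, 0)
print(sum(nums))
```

insert 4 at 3 → [3, 6, 1, 4, 9]
insert 6 at 4 → [3, 6, 1, 4, 6, 9]
nums[-1] = nums[3]+nums[1] = 4+6 = 10 → [3, 6, 1, 4, 6, 10]
reverse → [10, 6, 4, 1, 6, 3]
pop(1) removes 6 → [10, 4, 1, 6, 3]
pop(0) removes 10 → [4, 1, 6, 3]
append 2 → [4, 1, 6, 3, 2]
insert 0 at 2 → [4, 1, 0, 6, 3, 2]
sum = 16

16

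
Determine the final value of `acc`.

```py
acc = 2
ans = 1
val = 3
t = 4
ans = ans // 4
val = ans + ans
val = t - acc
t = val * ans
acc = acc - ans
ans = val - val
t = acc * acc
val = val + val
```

ans = 1//4 = 0
val = 0+0 = 0
val = 4-2 = 2
t = 2*0 = 0
acc = 2-0 = 2
ans = 2-2 = 0
t = 2*2 = 4
val = 2+2 = 4

2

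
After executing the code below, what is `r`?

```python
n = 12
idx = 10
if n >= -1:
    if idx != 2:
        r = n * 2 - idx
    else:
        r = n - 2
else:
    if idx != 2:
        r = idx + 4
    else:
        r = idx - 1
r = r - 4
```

n=12, idx=10
n >= -1 is True; idx != 2 is True
→ r = n * 2 - idx = 14
r = 14-4 = 10

10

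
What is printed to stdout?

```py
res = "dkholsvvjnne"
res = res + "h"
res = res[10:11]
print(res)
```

n

+ 'h' → 'dkholsvvjnneh'
slice [10:11] → 'n'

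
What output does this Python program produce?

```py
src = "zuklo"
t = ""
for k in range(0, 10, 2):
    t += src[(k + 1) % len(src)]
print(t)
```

k=0: add src[1]='u' → 'u'
k=2: add src[3]='l' → 'ul'
k=4: add src[0]='z' → 'ulz'
k=6: add src[2]='k' → 'ulzk'
k=8: add src[4]='o' → 'ulzko'

ulzko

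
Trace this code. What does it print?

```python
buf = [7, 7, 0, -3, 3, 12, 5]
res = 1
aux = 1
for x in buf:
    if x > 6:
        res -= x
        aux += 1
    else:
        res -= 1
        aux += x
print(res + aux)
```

x=7: >6, res = 1-7 = -6; aux=2
x=7: >6, res = (-6)-7 = -13; aux=3
x=0: not >6, res = (-13)-1 = -14; aux=3
x=-3: not >6, res = (-14)-1 = -15; aux=0
x=3: not >6, res = (-15)-1 = -16; aux=3
x=12: >6, res = (-16)-12 = -28; aux=4
x=5: not >6, res = (-28)-1 = -29; aux=9
res+aux = (-29)+9 = -20

-20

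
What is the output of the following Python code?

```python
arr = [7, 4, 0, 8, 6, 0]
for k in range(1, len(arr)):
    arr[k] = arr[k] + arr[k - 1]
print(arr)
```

[7, 11, 11, 19, 25, 25]

k=1: arr[1] = 4+7 = 11 → [7, 11, 0, 8, 6, 0]
k=2: arr[2] = 0+11 = 11 → [7, 11, 11, 8, 6, 0]
k=3: arr[3] = 8+11 = 19 → [7, 11, 11, 19, 6, 0]
k=4: arr[4] = 6+19 = 25 → [7, 11, 11, 19, 25, 0]
k=5: arr[5] = 0+25 = 25 → [7, 11, 11, 19, 25, 25]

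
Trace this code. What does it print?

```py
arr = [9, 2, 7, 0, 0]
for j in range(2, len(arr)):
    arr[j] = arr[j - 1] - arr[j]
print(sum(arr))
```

j=2: arr[2] = 2-7 = -5 → [9, 2, -5, 0, 0]
j=3: arr[3] = (-5)-0 = -5 → [9, 2, -5, -5, 0]
j=4: arr[4] = (-5)-0 = -5 → [9, 2, -5, -5, -5]
sum = -4

-4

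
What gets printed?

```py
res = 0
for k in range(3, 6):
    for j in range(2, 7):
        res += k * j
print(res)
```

240

k=3,j=2: res = 0+6 = 6
k=3,j=3: res = 6+9 = 15
k=3,j=4: res = 15+12 = 27
k=3,j=5: res = 27+15 = 42
k=3,j=6: res = 42+18 = 60
k=4,j=2: res = 60+8 = 68
k=4,j=3: res = 68+12 = 80
k=4,j=4: res = 80+16 = 96
k=4,j=5: res = 96+20 = 116
k=4,j=6: res = 116+24 = 140
k=5,j=2: res = 140+10 = 150
k=5,j=3: res = 150+15 = 165
k=5,j=4: res = 165+20 = 185
k=5,j=5: res = 185+25 = 210
k=5,j=6: res = 210+30 = 240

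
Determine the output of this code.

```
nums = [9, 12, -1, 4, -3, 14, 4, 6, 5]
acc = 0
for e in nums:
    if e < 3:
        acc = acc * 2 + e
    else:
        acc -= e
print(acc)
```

-126

e=9: not <3, acc = 0-9 = -9
e=12: not <3, acc = (-9)-12 = -21
e=-1: <3, acc = (-21)*2+(-1) = -43
e=4: not <3, acc = (-43)-4 = -47
e=-3: <3, acc = (-47)*2+(-3) = -97
e=14: not <3, acc = (-97)-14 = -111
e=4: not <3, acc = (-111)-4 = -115
e=6: not <3, acc = (-115)-6 = -121
e=5: not <3, acc = (-121)-5 = -126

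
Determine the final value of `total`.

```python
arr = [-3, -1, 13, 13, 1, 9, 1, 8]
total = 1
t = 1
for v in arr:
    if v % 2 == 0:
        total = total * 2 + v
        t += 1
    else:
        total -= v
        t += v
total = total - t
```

v=-3: not even, total = 1-(-3) = 4; t=-2
v=-1: not even, total = 4-(-1) = 5; t=-3
v=13: not even, total = 5-13 = -8; t=10
v=13: not even, total = (-8)-13 = -21; t=23
v=1: not even, total = (-21)-1 = -22; t=24
v=9: not even, total = (-22)-9 = -31; t=33
v=1: not even, total = (-31)-1 = -32; t=34
v=8: even, total = (-32)*2+8 = -56; t=35
total-t = (-56)-35 = -91

-91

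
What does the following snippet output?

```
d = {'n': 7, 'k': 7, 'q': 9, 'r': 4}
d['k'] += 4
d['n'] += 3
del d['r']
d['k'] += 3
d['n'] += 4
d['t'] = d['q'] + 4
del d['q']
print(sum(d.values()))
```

41

d['k'] = 7+4 = 11 → {'n': 7, 'k': 11, 'q': 9, 'r': 4}
d['n'] = 7+3 = 10 → {'n': 10, 'k': 11, 'q': 9, 'r': 4}
del 'r' → {'n': 10, 'k': 11, 'q': 9}
d['k'] = 11+3 = 14 → {'n': 10, 'k': 14, 'q': 9}
d['n'] = 10+4 = 14 → {'n': 14, 'k': 14, 'q': 9}
d['t'] = d['q']+4 = 13 → {'n': 14, 'k': 14, 'q': 9, 't': 13}
del 'q' → {'n': 14, 'k': 14, 't': 13}
sum of values = 41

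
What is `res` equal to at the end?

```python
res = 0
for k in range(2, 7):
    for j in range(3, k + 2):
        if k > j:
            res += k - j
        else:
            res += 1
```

k=2,j=3: not 2>3, res = 0+1 = 1
k=3,j=3: not 3>3, res = 1+1 = 2
k=3,j=4: not 3>4, res = 2+1 = 3
k=4,j=3: 4>3, res = 3+1 = 4
k=4,j=4: not 4>4, res = 4+1 = 5
k=4,j=5: not 4>5, res = 5+1 = 6
k=5,j=3: 5>3, res = 6+2 = 8
k=5,j=4: 5>4, res = 8+1 = 9
k=5,j=5: not 5>5, res = 9+1 = 10
k=5,j=6: not 5>6, res = 10+1 = 11
k=6,j=3: 6>3, res = 11+3 = 14
k=6,j=4: 6>4, res = 14+2 = 16
k=6,j=5: 6>5, res = 16+1 = 17
k=6,j=6: not 6>6, res = 17+1 = 18
k=6,j=7: not 6>7, res = 18+1 = 19

19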